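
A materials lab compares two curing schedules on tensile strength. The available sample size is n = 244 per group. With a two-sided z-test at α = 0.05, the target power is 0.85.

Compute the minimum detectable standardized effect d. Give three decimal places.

d ≈ 0.271

Required noncentrality: δ = z_{0.025} + z_{0.15} = 1.960 + 1.036 = 2.996.
(The second rejection-region term Φ(−δ − z_{α/2}) is negligible and dropped.)
δ = d·√(n/2) ⇒ d = δ/√(n/2) = 2.996/√(244/2) = 0.2713.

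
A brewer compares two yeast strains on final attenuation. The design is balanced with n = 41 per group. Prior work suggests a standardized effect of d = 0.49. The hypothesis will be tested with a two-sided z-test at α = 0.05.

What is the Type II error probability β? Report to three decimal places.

β ≈ 0.398

Noncentrality parameter: δ = d·√(n/2) = 0.49 × √(41/2) = 2.2186
Critical value for a two-sided test at α = 0.05: z_{α/2} = 1.960.
Power = Φ(δ − 1.960) + Φ(−δ − 1.960) = Φ(0.259) + Φ(-4.179) = 0.6020 + 0.0000 = 0.6020.
Type II error: β = 1 − power = 1 − 0.6020 = 0.3980.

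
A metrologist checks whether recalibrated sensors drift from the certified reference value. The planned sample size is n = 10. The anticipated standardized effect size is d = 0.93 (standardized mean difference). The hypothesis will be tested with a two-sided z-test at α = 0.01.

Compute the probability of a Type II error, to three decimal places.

Noncentrality parameter: δ = d·√n = 0.93 × √10 = 2.9409
Critical value for a two-sided test at α = 0.01: z_{α/2} = 2.576.
Power = Φ(δ − 2.576) + Φ(−δ − 2.576) = Φ(0.365) + Φ(-5.517) = 0.6425 + 0.0000 = 0.6425.
Type II error: β = 1 − power = 1 − 0.6425 = 0.3575.

β ≈ 0.358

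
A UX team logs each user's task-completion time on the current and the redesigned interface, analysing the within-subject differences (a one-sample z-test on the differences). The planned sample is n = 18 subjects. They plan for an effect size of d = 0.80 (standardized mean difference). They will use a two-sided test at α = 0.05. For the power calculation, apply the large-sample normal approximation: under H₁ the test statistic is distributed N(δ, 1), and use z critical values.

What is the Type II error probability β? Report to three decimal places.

β ≈ 0.076

Noncentrality parameter: δ = d·√n = 0.80 × √18 = 3.3941
Critical value for a two-sided test at α = 0.05: z_{α/2} = 1.960.
Power = Φ(δ − 1.960) + Φ(−δ − 1.960) = Φ(1.434) + Φ(-5.354) = 0.9242 + 0.0000 = 0.9242.
Type II error: β = 1 − power = 1 − 0.9242 = 0.0758.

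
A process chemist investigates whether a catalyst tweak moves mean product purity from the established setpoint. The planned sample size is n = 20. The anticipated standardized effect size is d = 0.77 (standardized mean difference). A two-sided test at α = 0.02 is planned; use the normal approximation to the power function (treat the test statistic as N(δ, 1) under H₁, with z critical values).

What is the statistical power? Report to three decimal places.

Noncentrality parameter: δ = d·√n = 0.77 × √20 = 3.4435
Two-sided α = 0.02 → critical value z_{0.01} = 2.326.
Power = Φ(δ − 2.326) + Φ(−δ − 2.326) = Φ(1.117) + Φ(-5.770) = 0.8680 + 0.0000 = 0.8680.

Power ≈ 0.868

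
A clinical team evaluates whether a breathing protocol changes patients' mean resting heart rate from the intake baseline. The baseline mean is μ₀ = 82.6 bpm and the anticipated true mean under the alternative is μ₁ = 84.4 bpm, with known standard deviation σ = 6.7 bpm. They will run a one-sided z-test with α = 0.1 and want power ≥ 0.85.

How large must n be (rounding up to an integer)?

n = 75

Standardized effect: d = |μ₁ − μ₀| / σ = |84.4 − 82.6| / 6.7 = 0.2687
Set Φ(δ − 1.282) = 0.85; then δ − 1.282 = Φ⁻¹(0.85) = 1.036, giving δ = 2.318.
δ = d·√n ⇒ n = (δ/d)² = (2.318 / 0.2687)² = 74.44.
Round up to the next whole unit.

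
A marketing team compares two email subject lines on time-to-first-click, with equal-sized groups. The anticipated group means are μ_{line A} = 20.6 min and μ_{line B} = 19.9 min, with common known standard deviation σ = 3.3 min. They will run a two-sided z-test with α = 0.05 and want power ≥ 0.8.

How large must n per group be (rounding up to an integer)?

Standardized effect: d = |μ_{line A} − μ_{line B}| / σ = |20.6 − 19.9| / 3.3 = 0.2121
For power 0.8 need Φ(δ − z_{0.025}) = 0.8, so δ = z_{0.025} + z_{0.20} = 1.960 + 0.842 = 2.802.
(Ignoring the negligible lower-tail rejection probability gives the usual closed-form inversion.)
δ = d·√(n/2) ⇒ n = 2(δ/d)² = 2 × (2.802 / 0.2121)² = 348.87.
Rounding up, n = 349 per group.

n = 349 per group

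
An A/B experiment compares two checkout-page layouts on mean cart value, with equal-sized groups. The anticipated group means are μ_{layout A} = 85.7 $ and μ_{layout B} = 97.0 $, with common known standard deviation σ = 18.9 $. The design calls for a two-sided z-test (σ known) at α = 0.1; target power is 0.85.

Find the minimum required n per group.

n = 41 per group

Standardized effect: d = |μ_{layout A} − μ_{layout B}| / σ = |85.7 − 97.0| / 18.9 = 0.5979
For power 0.85 need Φ(δ − z_{0.05}) = 0.85, so δ = z_{0.05} + z_{0.15} = 1.645 + 1.036 = 2.681.
(The Φ(−δ − z_{α/2}) term is vanishingly small for δ > 0 and is dropped in the standard sample-size formula.)
δ = d·√(n/2) ⇒ n = 2(δ/d)² = 2 × (2.681 / 0.5979)² = 40.22.
Rounding up, n = 41 per group.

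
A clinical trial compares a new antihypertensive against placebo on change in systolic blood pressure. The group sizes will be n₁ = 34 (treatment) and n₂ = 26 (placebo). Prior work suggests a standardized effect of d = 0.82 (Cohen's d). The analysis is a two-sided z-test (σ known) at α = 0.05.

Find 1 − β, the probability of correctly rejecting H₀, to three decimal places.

Noncentrality parameter: δ = d / √(1/n₁ + 1/n₂) = 0.82 / √(1/34 + 1/26) = 3.1475
Two-sided α = 0.05 → critical value z_{0.025} = 1.960.
Power = Φ(δ − 1.960) + Φ(−δ − 1.960) = Φ(1.188) + Φ(-5.107) = 0.8825 + 0.0000 = 0.8825.

Power ≈ 0.882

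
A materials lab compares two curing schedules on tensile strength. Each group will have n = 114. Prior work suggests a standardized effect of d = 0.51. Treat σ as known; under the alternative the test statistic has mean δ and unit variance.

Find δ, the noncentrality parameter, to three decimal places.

δ ≈ 3.850

δ = d·√(n/2) = 0.51 × √(114/2) = 3.8504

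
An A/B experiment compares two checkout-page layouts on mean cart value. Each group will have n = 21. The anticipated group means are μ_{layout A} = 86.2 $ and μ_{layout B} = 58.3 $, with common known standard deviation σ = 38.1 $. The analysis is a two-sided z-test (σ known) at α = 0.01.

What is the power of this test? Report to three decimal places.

Standardized effect: d = |μ_{layout A} − μ_{layout B}| / σ = |86.2 − 58.3| / 38.1 = 0.7323
Noncentrality parameter: δ = d·√(n/2) = 0.7323 × √(21/2) = 2.3729
Critical value for a two-sided test at α = 0.01: z_{α/2} = 2.576.
Power = Φ(δ − 2.576) + Φ(−δ − 2.576) = Φ(-0.203) + Φ(-4.949) = 0.4196 + 0.0000 = 0.4196.

Power ≈ 0.420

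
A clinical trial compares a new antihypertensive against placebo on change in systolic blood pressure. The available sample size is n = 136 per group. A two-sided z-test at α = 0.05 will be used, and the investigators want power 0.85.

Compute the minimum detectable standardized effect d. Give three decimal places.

d ≈ 0.363

Required noncentrality: δ = z_{0.025} + z_{0.15} = 1.960 + 1.036 = 2.996.
(Lower-tail contribution to power is negligible for δ > 0.)
δ = d·√(n/2) ⇒ d = δ/√(n/2) = 2.996/√(136/2) = 0.3634.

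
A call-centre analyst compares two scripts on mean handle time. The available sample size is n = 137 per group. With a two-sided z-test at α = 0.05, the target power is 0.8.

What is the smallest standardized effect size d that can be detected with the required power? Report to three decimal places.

Need Φ(δ − 1.960) = 0.8, so δ = 1.960 + 0.842 = 2.802.
(Lower-tail contribution to power is negligible for δ > 0.)
δ = d·√(n/2) ⇒ d = δ/√(n/2) = 2.802/√(137/2) = 0.3385.

d ≈ 0.338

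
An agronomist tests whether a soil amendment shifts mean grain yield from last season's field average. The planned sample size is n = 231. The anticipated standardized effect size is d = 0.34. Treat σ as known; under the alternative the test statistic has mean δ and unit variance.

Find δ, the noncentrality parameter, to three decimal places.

δ ≈ 5.168

The noncentrality parameter scales effect size by the design's sample-size factor: δ = d·√n = 0.34 × √231 = 5.1676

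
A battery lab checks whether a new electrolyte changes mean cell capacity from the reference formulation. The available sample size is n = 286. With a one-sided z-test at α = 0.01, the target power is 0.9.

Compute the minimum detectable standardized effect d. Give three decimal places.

d ≈ 0.213

Need Φ(δ − 2.326) = 0.9, so δ = 2.326 + 1.282 = 3.608.
δ = d·√n ⇒ d = δ/√n = 3.608/√286 = 0.2133.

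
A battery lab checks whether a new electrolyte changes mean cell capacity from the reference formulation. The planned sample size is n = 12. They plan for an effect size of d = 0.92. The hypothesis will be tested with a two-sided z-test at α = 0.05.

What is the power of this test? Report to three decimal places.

Noncentrality parameter: δ = d·√n = 0.92 × √12 = 3.1870
Two-sided α = 0.05 → critical value z_{0.025} = 1.960.
Power = Φ(δ − 1.960) + Φ(−δ − 1.960) = Φ(1.227) + Φ(-5.147) = 0.8901 + 0.0000 = 0.8901.

Power ≈ 0.890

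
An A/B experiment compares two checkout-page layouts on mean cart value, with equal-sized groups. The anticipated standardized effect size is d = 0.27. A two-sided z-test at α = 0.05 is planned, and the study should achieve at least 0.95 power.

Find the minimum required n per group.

For power 0.95 need Φ(δ − z_{0.025}) = 0.95, so δ = z_{0.025} + z_{0.05} = 1.960 + 1.645 = 3.605.
(For δ > 0 the lower-tail rejection region contributes negligibly to power, so the one-term inversion is standard.)
δ = d·√(n/2) ⇒ n = 2(δ/d)² = 2 × (3.605 / 0.27)² = 356.51.
Rounding up, n = 357 per group.

n = 357 per group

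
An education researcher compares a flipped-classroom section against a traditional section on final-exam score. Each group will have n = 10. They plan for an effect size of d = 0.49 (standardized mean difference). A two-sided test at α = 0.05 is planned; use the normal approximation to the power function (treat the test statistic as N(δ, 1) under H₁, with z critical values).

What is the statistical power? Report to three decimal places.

Noncentrality parameter: δ = d·√(n/2) = 0.49 × √(10/2) = 1.0957
Critical value for a two-sided test at α = 0.05: z_{α/2} = 1.960.
Power = Φ(δ − 1.960) + Φ(−δ − 1.960) = Φ(-0.864) + Φ(-3.056) = 0.1937 + 0.0011 = 0.1948.

Power ≈ 0.195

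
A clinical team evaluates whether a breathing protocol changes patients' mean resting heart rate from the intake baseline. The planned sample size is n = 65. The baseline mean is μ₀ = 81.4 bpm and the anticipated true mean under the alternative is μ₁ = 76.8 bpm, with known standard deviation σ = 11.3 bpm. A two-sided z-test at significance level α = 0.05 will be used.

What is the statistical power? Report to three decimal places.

Power ≈ 0.907

Standardized effect: d = |μ₁ − μ₀| / σ = |76.8 − 81.4| / 11.3 = 0.4071
Noncentrality parameter: δ = d·√n = 0.4071 × √65 = 3.2820
Two-sided α = 0.05 → critical value z_{0.025} = 1.960.
Power = Φ(δ − 1.960) + Φ(−δ − 1.960) = Φ(1.322) + Φ(-5.242) = 0.9069 + 0.0000 = 0.9069.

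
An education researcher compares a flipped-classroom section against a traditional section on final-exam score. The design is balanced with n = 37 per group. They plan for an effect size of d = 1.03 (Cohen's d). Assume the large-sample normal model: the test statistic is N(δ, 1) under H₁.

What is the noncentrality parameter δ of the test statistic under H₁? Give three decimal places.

δ ≈ 4.430

δ = d·√(n/2) = 1.03 × √(37/2) = 4.4302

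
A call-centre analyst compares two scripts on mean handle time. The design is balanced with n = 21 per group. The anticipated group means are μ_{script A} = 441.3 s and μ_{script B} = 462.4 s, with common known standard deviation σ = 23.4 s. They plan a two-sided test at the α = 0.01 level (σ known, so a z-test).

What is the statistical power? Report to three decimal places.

Standardized effect: d = |μ_{script A} − μ_{script B}| / σ = |441.3 − 462.4| / 23.4 = 0.9017
Noncentrality parameter: δ = d·√(n/2) = 0.9017 × √(21/2) = 2.9219
Critical value for a two-sided test at α = 0.01: z_{α/2} = 2.576.
Power = Φ(δ − 2.576) + Φ(−δ − 2.576) = Φ(0.346) + Φ(-5.498) = 0.6353 + 0.0000 = 0.6353.

Power ≈ 0.635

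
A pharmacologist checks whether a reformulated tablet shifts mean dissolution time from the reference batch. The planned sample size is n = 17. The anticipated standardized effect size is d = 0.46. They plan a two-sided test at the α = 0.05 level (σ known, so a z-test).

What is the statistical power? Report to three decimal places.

Power ≈ 0.475

Noncentrality parameter: δ = d·√n = 0.46 × √17 = 1.8966
Critical value for a two-sided test at α = 0.05: z_{α/2} = 1.960.
Power = Φ(δ − 1.960) + Φ(−δ − 1.960) = Φ(-0.063) + Φ(-3.857) = 0.4747 + 0.0001 = 0.4748.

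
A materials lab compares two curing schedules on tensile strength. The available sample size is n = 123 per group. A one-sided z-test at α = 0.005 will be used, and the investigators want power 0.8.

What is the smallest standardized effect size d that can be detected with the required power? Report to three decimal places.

Need Φ(δ − 2.576) = 0.8, so δ = 2.576 + 0.842 = 3.417.
δ = d·√(n/2) ⇒ d = δ/√(n/2) = 3.417/√(123/2) = 0.4358.

d ≈ 0.436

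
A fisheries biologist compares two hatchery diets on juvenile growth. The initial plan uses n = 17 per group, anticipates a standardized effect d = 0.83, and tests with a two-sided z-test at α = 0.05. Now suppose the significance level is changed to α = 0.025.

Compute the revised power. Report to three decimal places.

δ = d·√(n/2) = 0.83 × √(17/2) = 2.4198 (unchanged). New critical value: z_{0.0125} = 2.241.
Revised power = Φ(δ − 2.241) + Φ(−δ − 2.241) = Φ(0.178) + Φ(-4.661) = 0.5708 + 0.0000 = 0.5708.

Power ≈ 0.571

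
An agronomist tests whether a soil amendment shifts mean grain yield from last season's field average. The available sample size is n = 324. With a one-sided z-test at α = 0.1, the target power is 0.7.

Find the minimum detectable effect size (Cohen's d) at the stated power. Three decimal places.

d ≈ 0.100

Required noncentrality: δ = z_{0.1} + z_{0.30} = 1.282 + 0.524 = 1.806.
δ = d·√n ⇒ d = δ/√n = 1.806/√324 = 0.1003.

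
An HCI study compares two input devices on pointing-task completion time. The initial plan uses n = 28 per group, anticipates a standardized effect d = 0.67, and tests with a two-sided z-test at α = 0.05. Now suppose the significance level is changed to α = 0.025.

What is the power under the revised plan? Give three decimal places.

δ = d·√(n/2) = 0.67 × √(28/2) = 2.5069 (unchanged). New critical value: z_{0.0125} = 2.241.
Revised power = Φ(δ − 2.241) + Φ(−δ − 2.241) = Φ(0.266) + Φ(-4.748) = 0.6047 + 0.0000 = 0.6047.

Power ≈ 0.605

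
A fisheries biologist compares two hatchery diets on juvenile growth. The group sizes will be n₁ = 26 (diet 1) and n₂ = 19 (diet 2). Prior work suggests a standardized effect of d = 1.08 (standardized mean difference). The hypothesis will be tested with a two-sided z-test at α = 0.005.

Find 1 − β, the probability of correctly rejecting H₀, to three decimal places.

Power ≈ 0.780

Noncentrality parameter: δ = d / √(1/n₁ + 1/n₂) = 1.08 / √(1/26 + 1/19) = 3.5783
Critical value for a two-sided test at α = 0.005: z_{α/2} = 2.807.
Power = Φ(δ − 2.807) + Φ(−δ − 2.807) = Φ(0.771) + Φ(-6.385) = 0.7797 + 0.0000 = 0.7797.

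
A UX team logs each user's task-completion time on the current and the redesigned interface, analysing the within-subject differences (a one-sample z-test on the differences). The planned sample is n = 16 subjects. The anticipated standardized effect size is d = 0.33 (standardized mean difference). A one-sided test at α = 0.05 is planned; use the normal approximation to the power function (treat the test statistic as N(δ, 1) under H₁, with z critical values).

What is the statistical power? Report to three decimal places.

Noncentrality parameter: δ = d·√n = 0.33 × √16 = 1.3200
One-sided α = 0.05 → critical value z_{0.05} = 1.645.
Power = Φ(δ − 1.645) = Φ(-0.325) = 0.3726.

Power ≈ 0.373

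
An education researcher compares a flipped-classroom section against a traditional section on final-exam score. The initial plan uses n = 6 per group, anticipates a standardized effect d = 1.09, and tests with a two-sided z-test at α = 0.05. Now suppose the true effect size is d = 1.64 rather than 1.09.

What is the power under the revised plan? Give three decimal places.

Power ≈ 0.811

With d = 1.64: δ = d·√(n/2) = 1.64 × √(6/2) = 2.8406. Critical value z_{0.025} = 1.960.
Revised power = Φ(δ − 1.960) + Φ(−δ − 1.960) = Φ(0.881) + Φ(-4.801) = 0.8107 + 0.0000 = 0.8107.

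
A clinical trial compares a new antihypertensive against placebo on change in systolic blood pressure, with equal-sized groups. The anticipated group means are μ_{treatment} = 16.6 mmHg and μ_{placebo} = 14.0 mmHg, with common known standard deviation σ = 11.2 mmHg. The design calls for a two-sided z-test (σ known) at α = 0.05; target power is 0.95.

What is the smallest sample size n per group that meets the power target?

n = 483 per group

Standardized effect: d = |μ_{treatment} − μ_{placebo}| / σ = |16.6 − 14.0| / 11.2 = 0.2321
For power 0.95 need Φ(δ − z_{0.025}) = 0.95, so δ = z_{0.025} + z_{0.05} = 1.960 + 1.645 = 3.605.
(Ignoring the negligible lower-tail rejection probability gives the usual closed-form inversion.)
δ = d·√(n/2) ⇒ n = 2(δ/d)² = 2 × (3.605 / 0.2321)² = 482.27.
Round up to the next whole unit.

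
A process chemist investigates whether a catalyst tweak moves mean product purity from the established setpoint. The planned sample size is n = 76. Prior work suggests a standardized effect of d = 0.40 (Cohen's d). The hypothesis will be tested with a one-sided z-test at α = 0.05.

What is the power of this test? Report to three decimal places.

Noncentrality parameter: δ = d·√n = 0.40 × √76 = 3.4871
One-sided α = 0.05 → critical value z_{0.05} = 1.645.
Power = Φ(δ − 1.645) = Φ(1.842) = 0.9673.

Power ≈ 0.967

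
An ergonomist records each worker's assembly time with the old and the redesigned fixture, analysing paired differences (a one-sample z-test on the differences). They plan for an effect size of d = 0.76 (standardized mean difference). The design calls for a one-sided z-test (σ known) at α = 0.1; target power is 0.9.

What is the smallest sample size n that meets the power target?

n = 12

For power 0.9 need Φ(δ − z_{0.1}) = 0.9, so δ = z_{0.1} + z_{0.10} = 1.282 + 1.282 = 2.563.
δ = d·√n ⇒ n = (δ/d)² = (2.563 / 0.76)² = 11.37.
Rounding up, n = 12.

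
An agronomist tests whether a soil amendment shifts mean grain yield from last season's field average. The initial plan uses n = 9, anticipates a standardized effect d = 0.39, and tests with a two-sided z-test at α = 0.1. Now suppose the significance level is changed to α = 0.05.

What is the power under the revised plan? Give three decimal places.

δ = d·√n = 0.39 × √9 = 1.1700 (unchanged). New critical value: z_{0.025} = 1.960.
Revised power = Φ(δ − 1.960) + Φ(−δ − 1.960) = Φ(-0.790) + Φ(-3.130) = 0.2148 + 0.0009 = 0.2156.

Power ≈ 0.216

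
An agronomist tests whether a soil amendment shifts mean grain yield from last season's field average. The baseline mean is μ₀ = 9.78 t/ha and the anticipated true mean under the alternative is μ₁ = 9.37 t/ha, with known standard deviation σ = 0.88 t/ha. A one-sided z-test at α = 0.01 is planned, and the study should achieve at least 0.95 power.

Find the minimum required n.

Standardized effect: d = |μ₁ − μ₀| / σ = |9.37 − 9.78| / 0.88 = 0.4659
Set Φ(δ − 2.326) = 0.95; then δ − 2.326 = Φ⁻¹(0.95) = 1.645, giving δ = 3.971.
δ = d·√n ⇒ n = (δ/d)² = (3.971 / 0.4659)² = 72.65.
Round up to the next whole unit.

n = 73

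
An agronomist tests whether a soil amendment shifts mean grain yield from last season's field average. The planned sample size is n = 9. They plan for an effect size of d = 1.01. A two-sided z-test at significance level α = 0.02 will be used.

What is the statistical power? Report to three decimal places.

Power ≈ 0.759

Noncentrality parameter: δ = d·√n = 1.01 × √9 = 3.0300
Critical value for a two-sided test at α = 0.02: z_{α/2} = 2.326.
Power = Φ(δ − 2.326) + Φ(−δ − 2.326) = Φ(0.704) + Φ(-5.356) = 0.7592 + 0.0000 = 0.7592.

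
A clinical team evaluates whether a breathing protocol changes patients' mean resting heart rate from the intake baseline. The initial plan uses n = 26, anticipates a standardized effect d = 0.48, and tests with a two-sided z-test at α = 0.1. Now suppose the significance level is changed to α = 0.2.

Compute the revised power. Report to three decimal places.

Power ≈ 0.878

δ = d·√n = 0.48 × √26 = 2.4475 (unchanged). New critical value: z_{0.1} = 1.282.
Revised power = Φ(δ − 1.282) + Φ(−δ − 1.282) = Φ(1.166) + Φ(-3.729) = 0.8782 + 0.0001 = 0.8783.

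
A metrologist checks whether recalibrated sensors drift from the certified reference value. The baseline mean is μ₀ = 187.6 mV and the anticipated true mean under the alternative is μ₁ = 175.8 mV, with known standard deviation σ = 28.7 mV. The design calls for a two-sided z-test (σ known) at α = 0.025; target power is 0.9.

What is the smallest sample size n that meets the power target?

n = 74

Standardized effect: d = |μ₁ − μ₀| / σ = |175.8 − 187.6| / 28.7 = 0.4111
For power 0.9 need Φ(δ − z_{0.0125}) = 0.9, so δ = z_{0.0125} + z_{0.10} = 2.241 + 1.282 = 3.523.
(The Φ(−δ − z_{α/2}) term is vanishingly small for δ > 0 and is dropped in the standard sample-size formula.)
δ = d·√n ⇒ n = (δ/d)² = (3.523 / 0.4111)² = 73.42.
Rounding up, n = 74.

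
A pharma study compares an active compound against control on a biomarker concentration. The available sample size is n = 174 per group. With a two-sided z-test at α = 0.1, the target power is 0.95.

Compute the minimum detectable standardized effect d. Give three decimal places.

d ≈ 0.353

Required noncentrality: δ = z_{0.05} + z_{0.05} = 1.645 + 1.645 = 3.290.
(Lower-tail contribution to power is negligible for δ > 0.)
δ = d·√(n/2) ⇒ d = δ/√(n/2) = 3.290/√(174/2) = 0.3527.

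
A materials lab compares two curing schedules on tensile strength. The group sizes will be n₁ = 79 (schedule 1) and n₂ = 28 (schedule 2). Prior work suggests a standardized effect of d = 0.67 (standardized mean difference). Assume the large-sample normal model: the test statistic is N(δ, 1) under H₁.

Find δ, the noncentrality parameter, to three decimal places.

δ = d / √(1/n₁ + 1/n₂) = 0.67 / √(1/79 + 1/28) = 3.0463

δ ≈ 3.046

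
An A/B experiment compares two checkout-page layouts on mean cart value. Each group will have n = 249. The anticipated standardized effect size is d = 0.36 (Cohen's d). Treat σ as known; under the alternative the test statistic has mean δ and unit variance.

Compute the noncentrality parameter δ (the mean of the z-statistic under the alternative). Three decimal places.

The noncentrality parameter scales effect size by the design's sample-size factor: δ = d·√(n/2) = 0.36 × √(249/2) = 4.0169

δ ≈ 4.017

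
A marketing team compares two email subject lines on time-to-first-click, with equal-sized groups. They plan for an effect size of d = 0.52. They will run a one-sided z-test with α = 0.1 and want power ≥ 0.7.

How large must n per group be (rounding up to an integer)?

Set Φ(δ − 1.282) = 0.7; then δ − 1.282 = Φ⁻¹(0.7) = 0.524, giving δ = 1.806.
δ = d·√(n/2) ⇒ n = 2(δ/d)² = 2 × (1.806 / 0.52)² = 24.12.
Rounding up, n = 25 per group.

n = 25 per group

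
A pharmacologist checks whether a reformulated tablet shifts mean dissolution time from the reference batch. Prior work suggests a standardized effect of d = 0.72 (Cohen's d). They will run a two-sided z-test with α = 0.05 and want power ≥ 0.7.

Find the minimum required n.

Set Φ(δ − 1.960) = 0.7; then δ − 1.960 = Φ⁻¹(0.7) = 0.524, giving δ = 2.484.
(Ignoring the negligible lower-tail rejection probability gives the usual closed-form inversion.)
δ = d·√n ⇒ n = (δ/d)² = (2.484 / 0.72)² = 11.91.
Rounding up, n = 12.

n = 12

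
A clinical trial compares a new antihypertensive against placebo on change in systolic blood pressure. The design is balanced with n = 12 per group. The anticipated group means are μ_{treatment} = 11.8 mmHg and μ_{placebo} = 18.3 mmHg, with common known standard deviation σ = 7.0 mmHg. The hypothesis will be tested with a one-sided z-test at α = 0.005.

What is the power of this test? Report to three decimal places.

Standardized effect: d = |μ_{treatment} − μ_{placebo}| / σ = |11.8 − 18.3| / 7.0 = 0.9286
Noncentrality parameter: δ = d·√(n/2) = 0.9286 × √(12/2) = 2.2745
Critical value for a one-sided test at α = 0.005: z_α = 2.576.
Power = Φ(δ − 2.576) = Φ(-0.301) = 0.3816.

Power ≈ 0.382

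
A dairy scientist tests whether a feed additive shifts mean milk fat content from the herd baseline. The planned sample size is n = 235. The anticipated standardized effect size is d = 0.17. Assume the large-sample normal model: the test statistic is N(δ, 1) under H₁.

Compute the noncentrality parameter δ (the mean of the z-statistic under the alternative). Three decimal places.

δ = d·√n = 0.17 × √235 = 2.6061

δ ≈ 2.606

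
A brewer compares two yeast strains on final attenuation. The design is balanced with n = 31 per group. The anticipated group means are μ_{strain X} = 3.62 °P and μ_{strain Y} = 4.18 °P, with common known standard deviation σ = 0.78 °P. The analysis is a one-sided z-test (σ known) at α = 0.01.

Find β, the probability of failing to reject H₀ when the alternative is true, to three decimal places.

Standardized effect: d = |μ_{strain X} − μ_{strain Y}| / σ = |3.62 − 4.18| / 0.78 = 0.7179
Noncentrality parameter: δ = d·√(n/2) = 0.7179 × √(31/2) = 2.8266
One-sided α = 0.01 → critical value z_{0.01} = 2.326.
Power = Φ(δ − 2.326) = Φ(0.500) = 0.6915.
Type II error: β = 1 − power = 1 − 0.6915 = 0.3085.

β ≈ 0.308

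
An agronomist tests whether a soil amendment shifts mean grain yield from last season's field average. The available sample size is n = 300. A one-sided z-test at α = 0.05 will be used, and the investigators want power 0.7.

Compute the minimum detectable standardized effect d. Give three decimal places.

Required noncentrality: δ = z_{0.05} + z_{0.30} = 1.645 + 0.524 = 2.169.
δ = d·√n ⇒ d = δ/√n = 2.169/√300 = 0.1252.

d ≈ 0.125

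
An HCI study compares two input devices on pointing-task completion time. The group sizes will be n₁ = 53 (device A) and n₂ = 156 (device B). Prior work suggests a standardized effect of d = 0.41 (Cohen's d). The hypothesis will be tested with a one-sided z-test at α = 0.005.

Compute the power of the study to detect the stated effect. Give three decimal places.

Noncentrality parameter: δ = d / √(1/n₁ + 1/n₂) = 0.41 / √(1/53 + 1/156) = 2.5788
One-sided α = 0.005 → critical value z_{0.005} = 2.576.
Power = P(Z > 2.576 − δ) = Φ(0.003) = 0.5012.

Power ≈ 0.501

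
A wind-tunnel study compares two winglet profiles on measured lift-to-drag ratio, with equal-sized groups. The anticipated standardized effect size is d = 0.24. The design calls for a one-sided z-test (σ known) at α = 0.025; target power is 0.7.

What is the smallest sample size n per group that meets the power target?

Set Φ(δ − 1.960) = 0.7; then δ − 1.960 = Φ⁻¹(0.7) = 0.524, giving δ = 2.484.
δ = d·√(n/2) ⇒ n = 2(δ/d)² = 2 × (2.484 / 0.24)² = 214.31.
Rounding up, n = 215 per group.

n = 215 per group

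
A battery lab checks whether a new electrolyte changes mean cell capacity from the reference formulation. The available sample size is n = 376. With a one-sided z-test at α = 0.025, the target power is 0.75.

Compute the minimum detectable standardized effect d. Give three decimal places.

Required noncentrality: δ = z_{0.025} + z_{0.25} = 1.960 + 0.674 = 2.634.
δ = d·√n ⇒ d = δ/√n = 2.634/√376 = 0.1359.

d ≈ 0.136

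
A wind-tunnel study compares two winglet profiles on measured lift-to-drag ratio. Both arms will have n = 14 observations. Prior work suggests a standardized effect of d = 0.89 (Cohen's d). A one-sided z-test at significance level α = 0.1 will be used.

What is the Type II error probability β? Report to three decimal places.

Noncentrality parameter: δ = d·√(n/2) = 0.89 × √(14/2) = 2.3547
Critical value for a one-sided test at α = 0.1: z_α = 1.282.
Power = P(Z > 1.282 − δ) = Φ(1.073) = 0.8584.
Type II error: β = 1 − power = 1 − 0.8584 = 0.1416.

β ≈ 0.142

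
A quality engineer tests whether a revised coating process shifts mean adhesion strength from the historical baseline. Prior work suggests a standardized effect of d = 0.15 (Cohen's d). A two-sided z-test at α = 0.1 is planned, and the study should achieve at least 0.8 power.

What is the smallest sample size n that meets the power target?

n = 275

Set Φ(δ − 1.645) = 0.8; then δ − 1.645 = Φ⁻¹(0.8) = 0.842, giving δ = 2.486.
(For δ > 0 the lower-tail rejection region contributes negligibly to power, so the one-term inversion is standard.)
δ = d·√n ⇒ n = (δ/d)² = (2.486 / 0.15)² = 274.78.
Rounding up, n = 275.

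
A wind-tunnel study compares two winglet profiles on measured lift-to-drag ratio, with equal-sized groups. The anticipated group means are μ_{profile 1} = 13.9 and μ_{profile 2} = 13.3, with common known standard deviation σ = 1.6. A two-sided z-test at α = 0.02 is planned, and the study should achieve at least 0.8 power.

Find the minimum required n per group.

Standardized effect: d = |μ_{profile 1} − μ_{profile 2}| / σ = |13.9 − 13.3| / 1.6 = 0.3750
Set Φ(δ − 2.326) = 0.8; then δ − 2.326 = Φ⁻¹(0.8) = 0.842, giving δ = 3.168.
(For δ > 0 the lower-tail rejection region contributes negligibly to power, so the one-term inversion is standard.)
δ = d·√(n/2) ⇒ n = 2(δ/d)² = 2 × (3.168 / 0.3750)² = 142.73.
Rounding up, n = 143 per group.

n = 143 per group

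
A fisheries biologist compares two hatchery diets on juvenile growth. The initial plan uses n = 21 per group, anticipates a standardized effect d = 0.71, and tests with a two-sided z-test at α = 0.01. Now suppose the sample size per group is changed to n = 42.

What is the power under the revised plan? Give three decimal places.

Power ≈ 0.751

With n = 42 per group: δ = d·√(n/2) = 0.71 × √(42/2) = 3.2536. Critical value z_{0.005} = 2.576.
Revised power = Φ(δ − 2.576) + Φ(−δ − 2.576) = Φ(0.678) + Φ(-5.829) = 0.7511 + 0.0000 = 0.7511.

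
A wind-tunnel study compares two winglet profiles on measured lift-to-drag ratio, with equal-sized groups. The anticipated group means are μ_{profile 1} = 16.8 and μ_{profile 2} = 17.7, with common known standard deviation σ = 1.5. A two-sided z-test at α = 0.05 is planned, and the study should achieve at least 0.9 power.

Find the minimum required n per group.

n = 59 per group

Standardized effect: d = |μ_{profile 1} − μ_{profile 2}| / σ = |16.8 − 17.7| / 1.5 = 0.6000
Set Φ(δ − 1.960) = 0.9; then δ − 1.960 = Φ⁻¹(0.9) = 1.282, giving δ = 3.242.
(The Φ(−δ − z_{α/2}) term is vanishingly small for δ > 0 and is dropped in the standard sample-size formula.)
δ = d·√(n/2) ⇒ n = 2(δ/d)² = 2 × (3.242 / 0.6000)² = 58.37.
Round up to the next whole unit.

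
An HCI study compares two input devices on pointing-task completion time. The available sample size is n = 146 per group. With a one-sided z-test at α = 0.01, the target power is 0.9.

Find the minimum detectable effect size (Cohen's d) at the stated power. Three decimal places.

Required noncentrality: δ = z_{0.01} + z_{0.10} = 2.326 + 1.282 = 3.608.
δ = d·√(n/2) ⇒ d = δ/√(n/2) = 3.608/√(146/2) = 0.4223.

d ≈ 0.422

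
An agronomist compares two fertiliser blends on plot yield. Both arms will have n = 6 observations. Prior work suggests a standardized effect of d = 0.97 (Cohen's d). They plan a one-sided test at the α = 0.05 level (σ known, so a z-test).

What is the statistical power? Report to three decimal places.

Power ≈ 0.514

Noncentrality parameter: δ = d·√(n/2) = 0.97 × √(6/2) = 1.6801
One-sided α = 0.05 → critical value z_{0.05} = 1.645.
Power = Φ(δ − 1.645) = Φ(0.035) = 0.5141.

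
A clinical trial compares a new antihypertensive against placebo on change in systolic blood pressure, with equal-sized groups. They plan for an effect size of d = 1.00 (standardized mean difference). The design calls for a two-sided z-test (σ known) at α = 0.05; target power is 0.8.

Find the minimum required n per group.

n = 16 per group

For power 0.8 need Φ(δ − z_{0.025}) = 0.8, so δ = z_{0.025} + z_{0.20} = 1.960 + 0.842 = 2.802.
(For δ > 0 the lower-tail rejection region contributes negligibly to power, so the one-term inversion is standard.)
δ = d·√(n/2) ⇒ n = 2(δ/d)² = 2 × (2.802 / 1.00)² = 15.70.
Round up to the next whole unit.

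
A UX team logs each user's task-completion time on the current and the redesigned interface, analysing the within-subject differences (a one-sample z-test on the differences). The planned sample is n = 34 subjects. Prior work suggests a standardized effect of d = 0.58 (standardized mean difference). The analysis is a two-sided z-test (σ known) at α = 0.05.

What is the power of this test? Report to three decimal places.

Noncentrality parameter: δ = d·√n = 0.58 × √34 = 3.3820
Two-sided α = 0.05 → critical value z_{0.025} = 1.960.
Power = Φ(δ − 1.960) + Φ(−δ − 1.960) = Φ(1.422) + Φ(-5.342) = 0.9225 + 0.0000 = 0.9225.

Power ≈ 0.922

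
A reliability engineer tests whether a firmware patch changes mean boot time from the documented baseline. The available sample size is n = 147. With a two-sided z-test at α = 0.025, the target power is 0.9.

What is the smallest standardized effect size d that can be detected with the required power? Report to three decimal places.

d ≈ 0.291

Need Φ(δ − 2.241) = 0.9, so δ = 2.241 + 1.282 = 3.523.
(The second rejection-region term Φ(−δ − z_{α/2}) is negligible and dropped.)
δ = d·√n ⇒ d = δ/√n = 3.523/√147 = 0.2906.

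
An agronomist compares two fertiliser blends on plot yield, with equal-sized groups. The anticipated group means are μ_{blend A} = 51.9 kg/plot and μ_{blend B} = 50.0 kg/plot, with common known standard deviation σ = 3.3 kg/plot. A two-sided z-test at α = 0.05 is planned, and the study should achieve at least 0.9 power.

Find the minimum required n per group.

n = 64 per group

Standardized effect: d = |μ_{blend A} − μ_{blend B}| / σ = |51.9 − 50.0| / 3.3 = 0.5758
For power 0.9 need Φ(δ − z_{0.025}) = 0.9, so δ = z_{0.025} + z_{0.10} = 1.960 + 1.282 = 3.242.
(The Φ(−δ − z_{α/2}) term is vanishingly small for δ > 0 and is dropped in the standard sample-size formula.)
δ = d·√(n/2) ⇒ n = 2(δ/d)² = 2 × (3.242 / 0.5758)² = 63.39.
Round up to the next whole unit.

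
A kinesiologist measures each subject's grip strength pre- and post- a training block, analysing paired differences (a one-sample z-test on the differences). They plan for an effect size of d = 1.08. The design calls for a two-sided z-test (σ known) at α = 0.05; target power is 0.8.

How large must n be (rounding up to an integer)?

n = 7

Set Φ(δ − 1.960) = 0.8; then δ − 1.960 = Φ⁻¹(0.8) = 0.842, giving δ = 2.802.
(The Φ(−δ − z_{α/2}) term is vanishingly small for δ > 0 and is dropped in the standard sample-size formula.)
δ = d·√n ⇒ n = (δ/d)² = (2.802 / 1.08)² = 6.73.
Round up to the next whole unit.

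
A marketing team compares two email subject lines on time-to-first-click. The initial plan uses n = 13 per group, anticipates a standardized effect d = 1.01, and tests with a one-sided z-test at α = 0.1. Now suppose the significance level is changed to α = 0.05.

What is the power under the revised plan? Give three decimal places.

δ = d·√(n/2) = 1.01 × √(13/2) = 2.5750 (unchanged). New critical value: z_{0.05} = 1.645.
Revised power = P(Z > 1.645 − δ) = Φ(0.930) = 0.8239.

Power ≈ 0.824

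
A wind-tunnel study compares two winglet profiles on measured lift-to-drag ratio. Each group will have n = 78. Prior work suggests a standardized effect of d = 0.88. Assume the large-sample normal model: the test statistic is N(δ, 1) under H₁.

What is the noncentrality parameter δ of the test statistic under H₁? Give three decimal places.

δ ≈ 5.496

δ = d·√(n/2) = 0.88 × √(78/2) = 5.4956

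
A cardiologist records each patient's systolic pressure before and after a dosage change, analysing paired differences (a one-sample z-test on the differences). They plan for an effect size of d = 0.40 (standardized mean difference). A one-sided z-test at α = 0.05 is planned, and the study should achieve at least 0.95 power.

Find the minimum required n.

n = 68

Set Φ(δ − 1.645) = 0.95; then δ − 1.645 = Φ⁻¹(0.95) = 1.645, giving δ = 3.290.
δ = d·√n ⇒ n = (δ/d)² = (3.290 / 0.40)² = 67.64.
Rounding up, n = 68.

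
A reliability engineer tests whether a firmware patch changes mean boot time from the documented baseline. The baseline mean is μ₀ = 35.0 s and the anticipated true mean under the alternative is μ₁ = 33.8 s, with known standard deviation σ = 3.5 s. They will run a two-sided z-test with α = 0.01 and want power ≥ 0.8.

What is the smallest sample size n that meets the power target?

n = 100

Standardized effect: d = |μ₁ − μ₀| / σ = |33.8 − 35.0| / 3.5 = 0.3429
Set Φ(δ − 2.576) = 0.8; then δ − 2.576 = Φ⁻¹(0.8) = 0.842, giving δ = 3.417.
(For δ > 0 the lower-tail rejection region contributes negligibly to power, so the one-term inversion is standard.)
δ = d·√n ⇒ n = (δ/d)² = (3.417 / 0.3429)² = 99.35.
Round up to the next whole unit.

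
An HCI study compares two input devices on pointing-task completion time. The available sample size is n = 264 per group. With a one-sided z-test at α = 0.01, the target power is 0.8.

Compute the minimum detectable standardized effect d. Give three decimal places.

Need Φ(δ − 2.326) = 0.8, so δ = 2.326 + 0.842 = 3.168.
δ = d·√(n/2) ⇒ d = δ/√(n/2) = 3.168/√(264/2) = 0.2757.

d ≈ 0.276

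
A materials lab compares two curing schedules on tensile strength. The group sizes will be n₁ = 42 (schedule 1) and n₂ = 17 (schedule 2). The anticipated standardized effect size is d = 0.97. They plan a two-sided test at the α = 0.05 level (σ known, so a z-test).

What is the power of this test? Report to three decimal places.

Noncentrality parameter: δ = d / √(1/n₁ + 1/n₂) = 0.97 / √(1/42 + 1/17) = 3.3744
Two-sided α = 0.05 → critical value z_{0.025} = 1.960.
Power = Φ(δ − 1.960) + Φ(−δ − 1.960) = Φ(1.414) + Φ(-5.334) = 0.9214 + 0.0000 = 0.9214.

Power ≈ 0.921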